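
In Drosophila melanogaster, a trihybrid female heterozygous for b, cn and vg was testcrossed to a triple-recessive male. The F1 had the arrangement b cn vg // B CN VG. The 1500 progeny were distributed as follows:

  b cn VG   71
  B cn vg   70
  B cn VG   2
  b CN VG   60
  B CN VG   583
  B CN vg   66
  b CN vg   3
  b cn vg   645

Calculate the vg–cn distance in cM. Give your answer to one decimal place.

The two rarest classes, b CN vg and B cn VG, are the double crossovers. Comparing them with the parentals, only the cn allele has switched, so cn is the middle locus and the order is vg – cn – b.
Crossovers in the vg–cn interval produce the single-crossover classes b cn VG and B CN vg (71 + 66 = 137) plus the double crossovers (5).
RF(vg–cn) = (137 + 5) / 1500 = 142/1500 = 0.0947 → 9.5 cM.

9.5 cM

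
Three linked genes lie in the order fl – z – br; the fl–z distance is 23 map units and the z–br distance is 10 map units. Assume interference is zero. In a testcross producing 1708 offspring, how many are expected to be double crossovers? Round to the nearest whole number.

Map distances give recombination frequencies of 0.230 and 0.100 for the two intervals.
With no interference, expected double-crossover frequency = 0.230 × 0.100 = 0.02300.
Expected number = 0.02300 × 1708 = 39.28 ≈ 39.

39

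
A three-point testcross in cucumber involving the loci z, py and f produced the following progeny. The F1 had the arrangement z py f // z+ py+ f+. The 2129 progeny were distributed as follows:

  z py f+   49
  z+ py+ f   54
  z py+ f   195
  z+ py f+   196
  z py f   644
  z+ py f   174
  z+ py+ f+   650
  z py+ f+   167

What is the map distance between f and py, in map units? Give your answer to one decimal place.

23.2 map units

The two rarest classes, z py f+ and z+ py+ f, are the double crossovers. Comparing them with the parentals, only the f allele has switched, so f is the middle locus and the order is z – f – py.
Crossovers in the f–py interval produce the single-crossover classes z py+ f and z+ py f+ (195 + 196 = 391) plus the double crossovers (103).
RF(f–py) = (391 + 103) / 2129 = 494/2129 = 0.2320 → 23.2 map units.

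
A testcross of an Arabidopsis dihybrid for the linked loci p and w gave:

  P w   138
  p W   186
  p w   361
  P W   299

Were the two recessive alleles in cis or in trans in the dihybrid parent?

The two most frequent classes are P W (299) and p w (361); these are the parental (non-recombinant) types.
So the F1 carried P W on one chromosome and p w on the other — the recessive alleles are on the same chromosome (cis / coupling).

cis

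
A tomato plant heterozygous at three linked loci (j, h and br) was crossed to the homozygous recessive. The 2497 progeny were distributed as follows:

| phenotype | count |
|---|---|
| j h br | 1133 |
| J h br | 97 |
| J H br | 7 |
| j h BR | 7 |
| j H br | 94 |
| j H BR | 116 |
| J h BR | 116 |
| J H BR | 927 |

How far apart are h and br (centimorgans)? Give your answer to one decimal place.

9.0 centimorgans

The two most frequent reciprocal classes, j h br and J H BR, are the parental types, so the F1 was j h br / J H BR.
The two rarest classes, j h BR and J H br, are the double crossovers. Comparing them with the parentals, only the br allele has switched, so br is the middle locus and the order is h – br – j.
Crossovers in the h–br interval produce the single-crossover classes j H br and J h BR (94 + 116 = 210) plus the double crossovers (14).
RF(h–br) = (210 + 14) / 2497 = 224/2497 = 0.0897 → 9.0 centimorgans.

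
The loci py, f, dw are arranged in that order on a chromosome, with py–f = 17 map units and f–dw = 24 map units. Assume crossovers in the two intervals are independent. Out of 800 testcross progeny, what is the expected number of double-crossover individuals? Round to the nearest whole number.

Map distances give recombination frequencies of 0.170 and 0.240 for the two intervals.
With no interference, expected double-crossover frequency = 0.170 × 0.240 = 0.04080.
Expected number = 0.04080 × 800 = 32.64 ≈ 33.

33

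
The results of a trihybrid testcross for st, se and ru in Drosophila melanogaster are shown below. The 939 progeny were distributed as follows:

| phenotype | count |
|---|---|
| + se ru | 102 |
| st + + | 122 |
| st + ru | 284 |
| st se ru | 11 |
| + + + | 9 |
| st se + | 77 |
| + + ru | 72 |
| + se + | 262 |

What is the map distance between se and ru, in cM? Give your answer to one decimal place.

The two most frequent reciprocal classes, st + ru and + se +, are the parental types, so the F1 was st + ru / + se +.
The two rarest classes, st se ru and + + +, are the double crossovers. Comparing them with the parentals, only the se allele has switched, so se is the middle locus and the order is st – se – ru.
Crossovers in the se–ru interval produce the single-crossover classes st + + and + se ru (122 + 102 = 224) plus the double crossovers (20).
RF(se–ru) = (224 + 20) / 939 = 244/939 = 0.2599 → 26.0 cM.

26.0 cM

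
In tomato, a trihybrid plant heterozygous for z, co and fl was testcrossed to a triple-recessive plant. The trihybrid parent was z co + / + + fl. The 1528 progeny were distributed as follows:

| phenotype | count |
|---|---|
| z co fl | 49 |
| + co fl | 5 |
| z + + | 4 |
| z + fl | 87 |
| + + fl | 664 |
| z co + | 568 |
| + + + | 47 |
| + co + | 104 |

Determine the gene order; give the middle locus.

co

The two rarest classes, z + + and + co fl, are the double crossovers. Comparing them with the parentals, only the co allele has switched, so co is the middle locus and the order is z – co – fl.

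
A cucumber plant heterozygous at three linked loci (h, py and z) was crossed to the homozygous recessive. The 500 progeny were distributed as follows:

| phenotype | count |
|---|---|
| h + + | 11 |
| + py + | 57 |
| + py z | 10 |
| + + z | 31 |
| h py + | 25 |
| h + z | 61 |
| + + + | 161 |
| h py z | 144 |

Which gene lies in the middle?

The two most frequent reciprocal classes, h py z and + + +, are the parental types, so the F1 was h py z / + + +.
The two rarest classes, + py z and h + +, are the double crossovers. Comparing them with the parentals, only the h allele has switched, so h is the middle locus and the order is py – h – z.

h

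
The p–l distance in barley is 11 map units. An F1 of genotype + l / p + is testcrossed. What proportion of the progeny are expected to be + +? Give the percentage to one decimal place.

A map distance of 11 map units corresponds to a recombination frequency of 0.110.
The F1 is + l / p +, so + + is a recombinant gamete class with expected frequency r/2 = 0.110/2 = 0.0550.
That is 0.0550 = 5.5% of the progeny.

5.5%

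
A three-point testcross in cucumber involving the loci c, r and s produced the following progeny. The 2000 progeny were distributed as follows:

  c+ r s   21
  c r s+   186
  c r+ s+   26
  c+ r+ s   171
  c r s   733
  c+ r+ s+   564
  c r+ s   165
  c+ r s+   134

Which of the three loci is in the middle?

The two most frequent reciprocal classes, c+ r+ s+ and c r s, are the parental types, so the F1 was c+ r+ s+ / c r s.
The two rarest classes, c r+ s+ and c+ r s, are the double crossovers. Comparing them with the parentals, only the c allele has switched, so c is the middle locus and the order is s – c – r.

c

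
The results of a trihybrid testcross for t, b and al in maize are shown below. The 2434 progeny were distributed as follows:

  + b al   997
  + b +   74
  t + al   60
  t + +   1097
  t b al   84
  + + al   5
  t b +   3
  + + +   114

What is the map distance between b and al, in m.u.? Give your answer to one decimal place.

The two most frequent reciprocal classes, t + + and + b al, are the parental types, so the F1 was t + + / + b al.
The two rarest classes, t b + and + + al, are the double crossovers. Comparing them with the parentals, only the b allele has switched, so b is the middle locus and the order is t – b – al.
Crossovers in the b–al interval produce the single-crossover classes t + al and + b + (60 + 74 = 134) plus the double crossovers (8).
RF(b–al) = (134 + 8) / 2434 = 142/2434 = 0.0583 → 5.8 m.u.

5.8 m.u.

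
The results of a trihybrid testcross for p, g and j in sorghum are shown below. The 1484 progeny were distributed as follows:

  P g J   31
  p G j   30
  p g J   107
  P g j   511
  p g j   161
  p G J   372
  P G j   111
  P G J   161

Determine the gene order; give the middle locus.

The two most frequent reciprocal classes, P g j and p G J, are the parental types, so the F1 was P g j / p G J.
The two rarest classes, P g J and p G j, are the double crossovers. Comparing them with the parentals, only the j allele has switched, so j is the middle locus and the order is g – j – p.

j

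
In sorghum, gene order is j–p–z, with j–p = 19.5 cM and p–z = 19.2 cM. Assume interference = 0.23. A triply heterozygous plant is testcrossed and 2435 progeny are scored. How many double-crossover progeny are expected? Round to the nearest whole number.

70

Map distances give recombination frequencies of 0.195 and 0.192 for the two intervals.
With interference 0.23 (so coincidence = 0.77), expected double-crossover frequency = 0.195 × 0.192 × 0.77 = 0.02883.
Expected number = 0.02883 × 2435 = 70.20 ≈ 70.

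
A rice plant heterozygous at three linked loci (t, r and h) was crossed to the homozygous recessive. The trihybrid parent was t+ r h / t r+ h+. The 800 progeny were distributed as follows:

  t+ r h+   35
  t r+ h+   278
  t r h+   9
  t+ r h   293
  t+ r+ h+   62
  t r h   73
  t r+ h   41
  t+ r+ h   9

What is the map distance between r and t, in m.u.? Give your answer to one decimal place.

The two rarest classes, t+ r+ h and t r h+, are the double crossovers. Comparing them with the parentals, only the r allele has switched, so r is the middle locus and the order is t – r – h.
Crossovers in the t–r interval produce the single-crossover classes t r h and t+ r+ h+ (73 + 62 = 135) plus the double crossovers (18).
RF(t–r) = (135 + 18) / 800 = 153/800 = 0.1913 → 19.1 m.u.

19.1 m.u.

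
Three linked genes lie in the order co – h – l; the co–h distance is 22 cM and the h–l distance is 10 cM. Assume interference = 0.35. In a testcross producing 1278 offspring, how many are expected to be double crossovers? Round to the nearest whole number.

18

Map distances give recombination frequencies of 0.220 and 0.100 for the two intervals.
With interference 0.35 (so coincidence = 0.65), expected double-crossover frequency = 0.220 × 0.100 × 0.65 = 0.01430.
Expected number = 0.01430 × 1278 = 18.28 ≈ 18.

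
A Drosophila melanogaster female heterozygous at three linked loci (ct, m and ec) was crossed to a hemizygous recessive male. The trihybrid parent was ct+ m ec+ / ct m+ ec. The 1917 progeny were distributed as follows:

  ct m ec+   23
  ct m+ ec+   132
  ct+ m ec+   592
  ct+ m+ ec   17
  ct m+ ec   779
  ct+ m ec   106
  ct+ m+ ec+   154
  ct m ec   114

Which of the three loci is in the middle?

ct

The two rarest classes, ct m ec+ and ct+ m+ ec, are the double crossovers. Comparing them with the parentals, only the ct allele has switched, so ct is the middle locus and the order is m – ct – ec.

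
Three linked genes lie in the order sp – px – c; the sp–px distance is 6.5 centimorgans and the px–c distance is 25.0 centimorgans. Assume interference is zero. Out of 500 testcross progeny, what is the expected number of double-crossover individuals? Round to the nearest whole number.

Map distances give recombination frequencies of 0.065 and 0.250 for the two intervals.
With no interference, expected double-crossover frequency = 0.065 × 0.250 = 0.01625.
Expected number = 0.01625 × 500 = 8.12 ≈ 8.

8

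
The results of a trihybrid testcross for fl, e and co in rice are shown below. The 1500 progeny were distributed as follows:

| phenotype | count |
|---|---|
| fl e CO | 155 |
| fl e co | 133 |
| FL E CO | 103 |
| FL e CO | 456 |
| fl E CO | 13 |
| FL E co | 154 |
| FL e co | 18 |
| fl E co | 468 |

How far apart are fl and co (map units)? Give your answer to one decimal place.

22.7 map units

The two most frequent reciprocal classes, FL e CO and fl E co, are the parental types, so the F1 was FL e CO / fl E co.
The two rarest classes, FL e co and fl E CO, are the double crossovers. Comparing them with the parentals, only the co allele has switched, so co is the middle locus and the order is e – co – fl.
Crossovers in the co–fl interval produce the single-crossover classes fl e CO and FL E co (155 + 154 = 309) plus the double crossovers (31).
RF(co–fl) = (309 + 31) / 1500 = 340/1500 = 0.2267 → 22.7 map units.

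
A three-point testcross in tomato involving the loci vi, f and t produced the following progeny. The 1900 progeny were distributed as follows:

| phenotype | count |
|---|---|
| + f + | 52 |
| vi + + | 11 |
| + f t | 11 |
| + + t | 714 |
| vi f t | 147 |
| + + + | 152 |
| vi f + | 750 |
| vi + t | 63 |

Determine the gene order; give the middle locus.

f

The two most frequent reciprocal classes, vi f + and + + t, are the parental types, so the F1 was vi f + / + + t.
The two rarest classes, vi + + and + f t, are the double crossovers. Comparing them with the parentals, only the f allele has switched, so f is the middle locus and the order is vi – f – t.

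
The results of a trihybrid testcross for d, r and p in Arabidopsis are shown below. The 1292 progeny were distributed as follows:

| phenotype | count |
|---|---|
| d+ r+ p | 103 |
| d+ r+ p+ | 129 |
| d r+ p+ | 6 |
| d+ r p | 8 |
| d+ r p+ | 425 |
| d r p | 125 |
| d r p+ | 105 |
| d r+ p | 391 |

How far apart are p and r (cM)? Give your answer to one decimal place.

The two most frequent reciprocal classes, d r+ p and d+ r p+, are the parental types, so the F1 was d r+ p / d+ r p+.
The two rarest classes, d r+ p+ and d+ r p, are the double crossovers. Comparing them with the parentals, only the p allele has switched, so p is the middle locus and the order is r – p – d.
Crossovers in the r–p interval produce the single-crossover classes d r p and d+ r+ p+ (125 + 129 = 254) plus the double crossovers (14).
RF(r–p) = (254 + 14) / 1292 = 268/1292 = 0.2074 → 20.7 cM.

20.7 cM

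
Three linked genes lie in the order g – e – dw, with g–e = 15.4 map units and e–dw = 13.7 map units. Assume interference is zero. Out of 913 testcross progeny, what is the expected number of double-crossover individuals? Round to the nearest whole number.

19

Map distances give recombination frequencies of 0.154 and 0.137 for the two intervals.
With no interference, expected double-crossover frequency = 0.154 × 0.137 = 0.02110.
Expected number = 0.02110 × 913 = 19.26 ≈ 19.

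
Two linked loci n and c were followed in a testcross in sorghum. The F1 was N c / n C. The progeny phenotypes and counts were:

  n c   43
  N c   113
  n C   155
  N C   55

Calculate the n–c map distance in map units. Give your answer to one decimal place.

26.8 map units

The recombinant classes are N C and n c: 55 + 43 = 98.
Recombination frequency = 98/366 = 0.2678 ≈ 26.8%, i.e. 26.8 map units.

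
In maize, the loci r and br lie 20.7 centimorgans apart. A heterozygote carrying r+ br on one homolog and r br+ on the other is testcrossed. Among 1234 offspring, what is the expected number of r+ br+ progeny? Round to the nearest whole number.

A map distance of 20.7 centimorgans corresponds to a recombination frequency of 0.207.
The F1 is r+ br / r br+, so r+ br+ is a recombinant gamete class with expected frequency r/2 = 0.207/2 = 0.1035.
Expected number = 0.1035 × 1234 = 127.72 ≈ 128.

128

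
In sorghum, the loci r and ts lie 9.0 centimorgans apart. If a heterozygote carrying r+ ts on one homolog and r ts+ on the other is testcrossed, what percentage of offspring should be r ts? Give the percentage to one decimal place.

4.5%

A map distance of 9.0 centimorgans corresponds to a recombination frequency of 0.090.
The F1 is r+ ts / r ts+, so r ts is a recombinant gamete class with expected frequency r/2 = 0.090/2 = 0.0450.
That is 0.0450 = 4.5% of the progeny.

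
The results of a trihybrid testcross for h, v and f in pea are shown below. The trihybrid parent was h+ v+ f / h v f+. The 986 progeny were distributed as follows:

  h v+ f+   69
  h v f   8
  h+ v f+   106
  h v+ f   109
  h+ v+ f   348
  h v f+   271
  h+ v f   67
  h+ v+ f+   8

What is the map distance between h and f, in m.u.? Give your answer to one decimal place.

The two rarest classes, h+ v+ f+ and h v f, are the double crossovers. Comparing them with the parentals, only the f allele has switched, so f is the middle locus and the order is h – f – v.
Crossovers in the h–f interval produce the single-crossover classes h v+ f and h+ v f+ (109 + 106 = 215) plus the double crossovers (16).
RF(h–f) = (215 + 16) / 986 = 231/986 = 0.2343 → 23.4 m.u.

23.4 m.u.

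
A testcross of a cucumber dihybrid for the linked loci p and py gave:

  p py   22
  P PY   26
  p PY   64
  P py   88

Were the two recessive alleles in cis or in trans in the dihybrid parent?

The two most frequent classes are P py (88) and p PY (64); these are the parental (non-recombinant) types.
So the F1 carried P py on one chromosome and p PY on the other — the recessive alleles are on opposite chromosomes (trans / repulsion).

trans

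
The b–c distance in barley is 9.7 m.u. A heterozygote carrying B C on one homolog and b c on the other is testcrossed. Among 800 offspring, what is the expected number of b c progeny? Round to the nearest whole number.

A map distance of 9.7 m.u. corresponds to a recombination frequency of 0.097.
The F1 is B C / b c, so b c is a parental gamete class with expected frequency (1 − r)/2 = 0.903/2 = 0.4515.
Expected number = 0.4515 × 800 = 361.20 ≈ 361.

361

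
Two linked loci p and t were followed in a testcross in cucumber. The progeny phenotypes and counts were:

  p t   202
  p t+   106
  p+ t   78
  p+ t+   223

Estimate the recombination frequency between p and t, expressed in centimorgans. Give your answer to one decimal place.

30.2 centimorgans

The two most frequent classes, p+ t+ (223) and p t (202), are the parental types, so the F1 was p+ t+ / p t.
The recombinant classes are p+ t and p t+: 78 + 106 = 184.
Recombination frequency = 184/609 = 0.3021 ≈ 30.2%, i.e. 30.2 centimorgans.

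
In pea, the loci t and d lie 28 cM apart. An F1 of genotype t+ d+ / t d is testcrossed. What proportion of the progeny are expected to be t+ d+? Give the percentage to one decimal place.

A map distance of 28 cM corresponds to a recombination frequency of 0.280.
The F1 is t+ d+ / t d, so t+ d+ is a parental gamete class with expected frequency (1 − r)/2 = 0.720/2 = 0.3600.
That is 0.3600 = 36.0% of the progeny.

36.0%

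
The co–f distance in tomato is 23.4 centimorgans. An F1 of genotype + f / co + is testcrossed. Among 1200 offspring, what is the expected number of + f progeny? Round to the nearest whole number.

A map distance of 23.4 centimorgans corresponds to a recombination frequency of 0.234.
The F1 is + f / co +, so + f is a parental gamete class with expected frequency (1 − r)/2 = 0.766/2 = 0.3830.
Expected number = 0.3830 × 1200 = 459.60 ≈ 460.

460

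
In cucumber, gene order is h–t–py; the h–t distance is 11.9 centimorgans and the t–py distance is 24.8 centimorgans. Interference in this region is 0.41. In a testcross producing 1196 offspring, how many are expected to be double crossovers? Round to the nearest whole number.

Map distances give recombination frequencies of 0.119 and 0.248 for the two intervals.
With interference 0.41 (so coincidence = 0.59), expected double-crossover frequency = 0.119 × 0.248 × 0.59 = 0.01741.
Expected number = 0.01741 × 1196 = 20.82 ≈ 21.

21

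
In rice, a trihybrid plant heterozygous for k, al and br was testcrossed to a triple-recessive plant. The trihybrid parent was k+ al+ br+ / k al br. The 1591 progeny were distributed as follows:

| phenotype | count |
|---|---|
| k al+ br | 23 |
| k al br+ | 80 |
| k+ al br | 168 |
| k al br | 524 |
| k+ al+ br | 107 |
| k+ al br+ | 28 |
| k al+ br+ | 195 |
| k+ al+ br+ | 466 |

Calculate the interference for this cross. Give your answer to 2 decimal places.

The two rarest classes, k+ al br+ and k al+ br, are the double crossovers. Comparing them with the parentals, only the al allele has switched, so al is the middle locus and the order is k – al – br.
k–al: (363 + 51)/1591 = 0.2602; al–br: (187 + 51)/1591 = 0.1496.
Expected DCO frequency = 0.2602 × 0.1496 ≈ 0.03893; observed = 51/1591 ≈ 0.03206.
Coefficient of coincidence = 0.03206/0.03893 ≈ 0.82; interference = 1 − 0.82 = 0.18.

0.18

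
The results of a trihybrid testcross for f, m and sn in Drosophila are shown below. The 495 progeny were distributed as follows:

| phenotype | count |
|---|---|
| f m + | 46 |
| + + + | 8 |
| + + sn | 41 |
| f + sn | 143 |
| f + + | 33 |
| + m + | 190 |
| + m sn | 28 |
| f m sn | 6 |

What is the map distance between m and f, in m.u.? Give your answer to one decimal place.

20.4 m.u.

The two most frequent reciprocal classes, + m + and f + sn, are the parental types, so the F1 was + m + / f + sn.
The two rarest classes, + + + and f m sn, are the double crossovers. Comparing them with the parentals, only the m allele has switched, so m is the middle locus and the order is f – m – sn.
Crossovers in the f–m interval produce the single-crossover classes f m + and + + sn (46 + 41 = 87) plus the double crossovers (14).
RF(f–m) = (87 + 14) / 495 = 101/495 = 0.2040 → 20.4 m.u.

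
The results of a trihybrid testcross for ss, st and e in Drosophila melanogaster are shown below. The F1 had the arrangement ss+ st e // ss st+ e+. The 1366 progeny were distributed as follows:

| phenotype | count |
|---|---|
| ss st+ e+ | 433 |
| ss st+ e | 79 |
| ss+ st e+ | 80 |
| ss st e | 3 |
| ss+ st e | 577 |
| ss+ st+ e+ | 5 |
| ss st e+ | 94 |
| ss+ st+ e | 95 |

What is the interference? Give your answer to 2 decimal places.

0.67

The two rarest classes, ss st e and ss+ st+ e+, are the double crossovers. Comparing them with the parentals, only the ss allele has switched, so ss is the middle locus and the order is st – ss – e.
st–ss: (189 + 8)/1366 = 0.1442; ss–e: (159 + 8)/1366 = 0.1223.
Expected DCO frequency = 0.1442 × 0.1223 ≈ 0.01764; observed = 8/1366 ≈ 0.00586.
Coefficient of coincidence = 0.00586/0.01764 ≈ 0.33; interference = 1 − 0.33 = 0.67.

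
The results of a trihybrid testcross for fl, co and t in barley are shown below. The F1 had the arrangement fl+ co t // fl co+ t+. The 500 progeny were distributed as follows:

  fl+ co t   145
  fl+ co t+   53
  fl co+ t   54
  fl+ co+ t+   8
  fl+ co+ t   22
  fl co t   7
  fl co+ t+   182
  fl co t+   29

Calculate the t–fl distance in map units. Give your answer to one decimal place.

The two rarest classes, fl co t and fl+ co+ t+, are the double crossovers. Comparing them with the parentals, only the fl allele has switched, so fl is the middle locus and the order is co – fl – t.
Crossovers in the fl–t interval produce the single-crossover classes fl+ co t+ and fl co+ t (53 + 54 = 107) plus the double crossovers (15).
RF(fl–t) = (107 + 15) / 500 = 122/500 = 0.2440 → 24.4 map units.

24.4 map units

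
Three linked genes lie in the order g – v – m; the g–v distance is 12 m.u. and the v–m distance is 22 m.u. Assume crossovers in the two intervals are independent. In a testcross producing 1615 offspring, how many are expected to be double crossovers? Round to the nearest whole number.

Map distances give recombination frequencies of 0.120 and 0.220 for the two intervals.
With no interference, expected double-crossover frequency = 0.120 × 0.220 = 0.02640.
Expected number = 0.02640 × 1615 = 42.64 ≈ 43.

43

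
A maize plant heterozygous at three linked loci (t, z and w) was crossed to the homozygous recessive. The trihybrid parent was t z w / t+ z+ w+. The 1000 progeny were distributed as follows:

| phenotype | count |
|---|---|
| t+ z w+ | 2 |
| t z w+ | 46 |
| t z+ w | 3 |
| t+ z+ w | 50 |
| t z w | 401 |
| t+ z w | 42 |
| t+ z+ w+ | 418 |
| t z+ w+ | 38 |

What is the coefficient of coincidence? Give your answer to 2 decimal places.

The two rarest classes, t z+ w and t+ z w+, are the double crossovers. Comparing them with the parentals, only the z allele has switched, so z is the middle locus and the order is w – z – t.
w–z: (96 + 5)/1000 = 0.1010; z–t: (80 + 5)/1000 = 0.0850.
Expected DCO frequency = 0.1010 × 0.0850 ≈ 0.00859; observed = 5/1000 ≈ 0.00500.
Coefficient of coincidence = 0.00500/0.00859 ≈ 0.58.

0.58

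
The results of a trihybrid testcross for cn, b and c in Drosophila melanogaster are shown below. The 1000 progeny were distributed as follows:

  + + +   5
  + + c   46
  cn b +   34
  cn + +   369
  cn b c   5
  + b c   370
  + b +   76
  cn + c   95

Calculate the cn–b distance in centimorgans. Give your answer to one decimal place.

The two most frequent reciprocal classes, + b c and cn + +, are the parental types, so the F1 was + b c / cn + +.
The two rarest classes, cn b c and + + +, are the double crossovers. Comparing them with the parentals, only the cn allele has switched, so cn is the middle locus and the order is c – cn – b.
Crossovers in the cn–b interval produce the single-crossover classes + + c and cn b + (46 + 34 = 80) plus the double crossovers (10).
RF(cn–b) = (80 + 10) / 1000 = 90/1000 = 0.0900 → 9.0 centimorgans.

9.0 centimorgans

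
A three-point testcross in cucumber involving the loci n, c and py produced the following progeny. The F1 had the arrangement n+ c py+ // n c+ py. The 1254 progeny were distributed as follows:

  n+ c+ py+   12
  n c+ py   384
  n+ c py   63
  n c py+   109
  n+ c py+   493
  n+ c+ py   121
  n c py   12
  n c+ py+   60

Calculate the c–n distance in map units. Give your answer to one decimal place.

20.3 map units

The two rarest classes, n+ c+ py+ and n c py, are the double crossovers. Comparing them with the parentals, only the c allele has switched, so c is the middle locus and the order is n – c – py.
Crossovers in the n–c interval produce the single-crossover classes n c py+ and n+ c+ py (109 + 121 = 230) plus the double crossovers (24).
RF(n–c) = (230 + 24) / 1254 = 254/1254 = 0.2026 → 20.3 map units.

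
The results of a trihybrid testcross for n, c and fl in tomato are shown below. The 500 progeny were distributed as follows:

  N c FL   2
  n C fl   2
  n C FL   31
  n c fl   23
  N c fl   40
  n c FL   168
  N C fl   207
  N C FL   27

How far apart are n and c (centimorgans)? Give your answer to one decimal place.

15.0 centimorgans

The two most frequent reciprocal classes, n c FL and N C fl, are the parental types, so the F1 was n c FL / N C fl.
The two rarest classes, N c FL and n C fl, are the double crossovers. Comparing them with the parentals, only the n allele has switched, so n is the middle locus and the order is c – n – fl.
Crossovers in the c–n interval produce the single-crossover classes n C FL and N c fl (31 + 40 = 71) plus the double crossovers (4).
RF(c–n) = (71 + 4) / 500 = 75/500 = 0.1500 → 15.0 centimorgans.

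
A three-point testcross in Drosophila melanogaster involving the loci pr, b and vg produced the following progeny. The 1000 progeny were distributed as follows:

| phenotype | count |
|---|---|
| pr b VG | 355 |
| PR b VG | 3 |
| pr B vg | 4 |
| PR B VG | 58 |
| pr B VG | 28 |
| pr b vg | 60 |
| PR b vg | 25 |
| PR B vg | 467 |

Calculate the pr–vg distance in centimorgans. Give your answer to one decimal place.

12.5 centimorgans

The two most frequent reciprocal classes, pr b VG and PR B vg, are the parental types, so the F1 was pr b VG / PR B vg.
The two rarest classes, PR b VG and pr B vg, are the double crossovers. Comparing them with the parentals, only the pr allele has switched, so pr is the middle locus and the order is b – pr – vg.
Crossovers in the pr–vg interval produce the single-crossover classes pr b vg and PR B VG (60 + 58 = 118) plus the double crossovers (7).
RF(pr–vg) = (118 + 7) / 1000 = 125/1000 = 0.1250 → 12.5 centimorgans.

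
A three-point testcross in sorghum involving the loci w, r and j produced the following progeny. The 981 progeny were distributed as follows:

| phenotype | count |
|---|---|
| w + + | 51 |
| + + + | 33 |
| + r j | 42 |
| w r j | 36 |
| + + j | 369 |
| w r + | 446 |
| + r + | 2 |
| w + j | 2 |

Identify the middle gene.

The two most frequent reciprocal classes, w r + and + + j, are the parental types, so the F1 was w r + / + + j.
The two rarest classes, + r + and w + j, are the double crossovers. Comparing them with the parentals, only the w allele has switched, so w is the middle locus and the order is r – w – j.

w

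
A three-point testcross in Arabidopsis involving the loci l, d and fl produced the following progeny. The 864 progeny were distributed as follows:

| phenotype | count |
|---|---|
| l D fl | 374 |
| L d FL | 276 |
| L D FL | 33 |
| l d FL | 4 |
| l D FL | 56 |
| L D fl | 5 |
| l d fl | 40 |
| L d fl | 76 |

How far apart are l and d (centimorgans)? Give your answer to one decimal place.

9.5 centimorgans

The two most frequent reciprocal classes, l D fl and L d FL, are the parental types, so the F1 was l D fl / L d FL.
The two rarest classes, L D fl and l d FL, are the double crossovers. Comparing them with the parentals, only the l allele has switched, so l is the middle locus and the order is fl – l – d.
Crossovers in the l–d interval produce the single-crossover classes l d fl and L D FL (40 + 33 = 73) plus the double crossovers (9).
RF(l–d) = (73 + 9) / 864 = 82/864 = 0.0949 → 9.5 centimorgans.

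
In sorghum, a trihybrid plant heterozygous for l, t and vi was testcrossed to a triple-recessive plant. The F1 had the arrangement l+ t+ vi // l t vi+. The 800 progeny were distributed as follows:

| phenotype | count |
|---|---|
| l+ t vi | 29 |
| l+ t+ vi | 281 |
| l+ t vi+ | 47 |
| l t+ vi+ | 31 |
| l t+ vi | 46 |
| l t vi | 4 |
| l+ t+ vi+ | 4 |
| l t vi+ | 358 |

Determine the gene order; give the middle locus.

The two rarest classes, l+ t+ vi+ and l t vi, are the double crossovers. Comparing them with the parentals, only the vi allele has switched, so vi is the middle locus and the order is t – vi – l.

vi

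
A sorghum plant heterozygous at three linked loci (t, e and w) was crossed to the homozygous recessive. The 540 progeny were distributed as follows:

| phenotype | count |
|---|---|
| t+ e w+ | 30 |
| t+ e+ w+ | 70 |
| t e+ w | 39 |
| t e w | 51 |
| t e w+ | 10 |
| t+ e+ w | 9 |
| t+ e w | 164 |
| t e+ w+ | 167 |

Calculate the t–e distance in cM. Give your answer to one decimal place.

25.9 cM

The two most frequent reciprocal classes, t+ e w and t e+ w+, are the parental types, so the F1 was t+ e w / t e+ w+.
The two rarest classes, t+ e+ w and t e w+, are the double crossovers. Comparing them with the parentals, only the e allele has switched, so e is the middle locus and the order is w – e – t.
Crossovers in the e–t interval produce the single-crossover classes t e w and t+ e+ w+ (51 + 70 = 121) plus the double crossovers (19).
RF(e–t) = (121 + 19) / 540 = 140/540 = 0.2593 → 25.9 cM.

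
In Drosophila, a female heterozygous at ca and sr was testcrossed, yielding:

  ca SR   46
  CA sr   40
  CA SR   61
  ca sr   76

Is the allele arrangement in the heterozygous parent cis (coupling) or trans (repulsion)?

The two most frequent classes are CA SR (61) and ca sr (76); these are the parental (non-recombinant) types.
So the F1 carried CA SR on one chromosome and ca sr on the other — the recessive alleles are on the same chromosome (cis / coupling).

cis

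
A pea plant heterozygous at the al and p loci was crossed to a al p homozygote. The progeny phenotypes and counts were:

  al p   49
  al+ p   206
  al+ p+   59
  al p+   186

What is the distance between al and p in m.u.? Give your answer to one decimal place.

The two most frequent classes, al+ p (206) and al p+ (186), are the parental types, so the F1 was al+ p / al p+.
The recombinant classes are al+ p+ and al p: 59 + 49 = 108.
Recombination frequency = 108/500 = 0.2160 ≈ 21.6%, i.e. 21.6 m.u.

21.6 m.u.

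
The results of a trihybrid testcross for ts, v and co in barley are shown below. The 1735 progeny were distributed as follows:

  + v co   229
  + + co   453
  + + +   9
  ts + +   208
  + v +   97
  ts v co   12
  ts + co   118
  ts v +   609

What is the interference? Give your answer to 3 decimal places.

0.663

The two most frequent reciprocal classes, ts v + and + + co, are the parental types, so the F1 was ts v + / + + co.
The two rarest classes, ts v co and + + +, are the double crossovers. Comparing them with the parentals, only the co allele has switched, so co is the middle locus and the order is ts – co – v.
ts–co: (215 + 21)/1735 = 0.1360; co–v: (437 + 21)/1735 = 0.2640.
Expected DCO frequency = 0.1360 × 0.2640 ≈ 0.03590; observed = 21/1735 ≈ 0.01210.
Coefficient of coincidence = 0.01210/0.03590 ≈ 0.337; interference = 1 − 0.337 = 0.663.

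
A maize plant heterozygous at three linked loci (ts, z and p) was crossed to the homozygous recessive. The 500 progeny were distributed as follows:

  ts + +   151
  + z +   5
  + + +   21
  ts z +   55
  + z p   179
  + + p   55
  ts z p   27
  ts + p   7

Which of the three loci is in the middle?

p

The two most frequent reciprocal classes, ts + + and + z p, are the parental types, so the F1 was ts + + / + z p.
The two rarest classes, ts + p and + z +, are the double crossovers. Comparing them with the parentals, only the p allele has switched, so p is the middle locus and the order is ts – p – z.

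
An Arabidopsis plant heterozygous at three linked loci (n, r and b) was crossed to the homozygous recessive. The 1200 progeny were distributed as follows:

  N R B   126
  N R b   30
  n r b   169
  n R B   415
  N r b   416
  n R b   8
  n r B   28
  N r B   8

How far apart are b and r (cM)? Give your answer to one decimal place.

6.2 cM

The two most frequent reciprocal classes, n R B and N r b, are the parental types, so the F1 was n R B / N r b.
The two rarest classes, n R b and N r B, are the double crossovers. Comparing them with the parentals, only the b allele has switched, so b is the middle locus and the order is r – b – n.
Crossovers in the r–b interval produce the single-crossover classes n r B and N R b (28 + 30 = 58) plus the double crossovers (16).
RF(r–b) = (58 + 16) / 1200 = 74/1200 = 0.0617 → 6.2 cM.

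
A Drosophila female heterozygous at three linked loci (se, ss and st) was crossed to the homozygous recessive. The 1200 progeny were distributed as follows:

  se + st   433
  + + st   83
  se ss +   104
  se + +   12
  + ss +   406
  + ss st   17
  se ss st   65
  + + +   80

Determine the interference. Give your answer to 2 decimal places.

The two most frequent reciprocal classes, se + st and + ss +, are the parental types, so the F1 was se + st / + ss +.
The two rarest classes, se + + and + ss st, are the double crossovers. Comparing them with the parentals, only the st allele has switched, so st is the middle locus and the order is ss – st – se.
ss–st: (145 + 29)/1200 = 0.1450; st–se: (187 + 29)/1200 = 0.1800.
Expected DCO frequency = 0.1450 × 0.1800 ≈ 0.02610; observed = 29/1200 ≈ 0.02417.
Coefficient of coincidence = 0.02417/0.02610 ≈ 0.93; interference = 1 − 0.93 = 0.07.

0.07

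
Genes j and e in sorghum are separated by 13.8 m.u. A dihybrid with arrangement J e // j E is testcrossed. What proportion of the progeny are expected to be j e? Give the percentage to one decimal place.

6.9%

A map distance of 13.8 m.u. corresponds to a recombination frequency of 0.138.
The F1 is J e / j E, so j e is a recombinant gamete class with expected frequency r/2 = 0.138/2 = 0.0690.
That is 0.0690 = 6.9% of the progeny.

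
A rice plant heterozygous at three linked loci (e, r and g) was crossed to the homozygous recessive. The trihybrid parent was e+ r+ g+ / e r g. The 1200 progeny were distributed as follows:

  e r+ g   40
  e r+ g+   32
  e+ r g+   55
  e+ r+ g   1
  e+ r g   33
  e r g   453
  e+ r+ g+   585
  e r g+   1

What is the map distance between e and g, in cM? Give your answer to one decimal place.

5.6 cM

The two rarest classes, e+ r+ g and e r g+, are the double crossovers. Comparing them with the parentals, only the g allele has switched, so g is the middle locus and the order is e – g – r.
Crossovers in the e–g interval produce the single-crossover classes e r+ g+ and e+ r g (32 + 33 = 65) plus the double crossovers (2).
RF(e–g) = (65 + 2) / 1200 = 67/1200 = 0.0558 → 5.6 cM.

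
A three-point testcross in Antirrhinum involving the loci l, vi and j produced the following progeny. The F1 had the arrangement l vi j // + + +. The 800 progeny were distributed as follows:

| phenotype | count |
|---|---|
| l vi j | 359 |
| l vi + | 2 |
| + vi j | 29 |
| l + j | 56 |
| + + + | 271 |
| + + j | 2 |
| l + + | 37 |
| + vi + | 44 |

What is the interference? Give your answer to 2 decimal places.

0.56

The two rarest classes, l vi + and + + j, are the double crossovers. Comparing them with the parentals, only the j allele has switched, so j is the middle locus and the order is l – j – vi.
l–j: (66 + 4)/800 = 0.0875; j–vi: (100 + 4)/800 = 0.1300.
Expected DCO frequency = 0.0875 × 0.1300 ≈ 0.01137; observed = 4/800 ≈ 0.00500.
Coefficient of coincidence = 0.00500/0.01137 ≈ 0.44; interference = 1 − 0.44 = 0.56.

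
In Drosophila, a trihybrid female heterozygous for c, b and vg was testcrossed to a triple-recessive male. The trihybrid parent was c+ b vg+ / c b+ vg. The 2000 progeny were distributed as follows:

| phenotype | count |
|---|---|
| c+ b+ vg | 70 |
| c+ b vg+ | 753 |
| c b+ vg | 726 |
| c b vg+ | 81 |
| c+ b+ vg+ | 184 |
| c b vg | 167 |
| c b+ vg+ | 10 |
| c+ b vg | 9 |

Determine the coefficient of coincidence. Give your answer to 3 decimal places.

0.604

The two rarest classes, c+ b vg and c b+ vg+, are the double crossovers. Comparing them with the parentals, only the vg allele has switched, so vg is the middle locus and the order is b – vg – c.
b–vg: (351 + 19)/2000 = 0.1850; vg–c: (151 + 19)/2000 = 0.0850.
Expected DCO frequency = 0.1850 × 0.0850 ≈ 0.01572; observed = 19/2000 ≈ 0.00950.
Coefficient of coincidence = 0.00950/0.01572 ≈ 0.604.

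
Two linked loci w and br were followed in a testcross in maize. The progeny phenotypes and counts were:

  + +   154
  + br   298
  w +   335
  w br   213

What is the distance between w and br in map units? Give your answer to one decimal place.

The two most frequent classes, + br (298) and w + (335), are the parental types, so the F1 was + br / w +.
The recombinant classes are + + and w br: 154 + 213 = 367.
Recombination frequency = 367/1000 = 0.3670 ≈ 36.7%, i.e. 36.7 map units.

36.7 map units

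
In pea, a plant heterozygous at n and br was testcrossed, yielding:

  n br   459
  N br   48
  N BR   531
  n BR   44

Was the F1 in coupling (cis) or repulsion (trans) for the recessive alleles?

The two most frequent classes are N BR (531) and n br (459); these are the parental (non-recombinant) types.
So the F1 carried N BR on one chromosome and n br on the other — the recessive alleles are on the same chromosome (cis / coupling).

cis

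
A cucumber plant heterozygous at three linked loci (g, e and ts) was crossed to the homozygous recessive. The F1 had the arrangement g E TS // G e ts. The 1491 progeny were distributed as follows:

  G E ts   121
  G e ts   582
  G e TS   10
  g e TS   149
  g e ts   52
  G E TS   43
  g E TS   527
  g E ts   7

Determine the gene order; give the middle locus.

ts

The two rarest classes, g E ts and G e TS, are the double crossovers. Comparing them with the parentals, only the ts allele has switched, so ts is the middle locus and the order is e – ts – g.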